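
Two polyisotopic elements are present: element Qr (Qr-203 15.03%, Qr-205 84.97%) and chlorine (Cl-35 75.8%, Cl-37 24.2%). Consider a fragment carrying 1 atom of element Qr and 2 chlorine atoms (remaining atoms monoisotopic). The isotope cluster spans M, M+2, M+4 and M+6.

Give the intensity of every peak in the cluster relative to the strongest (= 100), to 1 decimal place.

Element Qr pattern (n=1): 0.1503 : 0.8497
Chlorine pattern (n=2): 0.574564 : 0.366872 : 0.058564
Convolve the two distributions (both contribute in 2-u steps):
  M: 0.1503×0.574564 = 0.086357
  M+2: 0.1503×0.366872 + 0.8497×0.574564 = 0.543348
  M+4: 0.1503×0.058564 + 0.8497×0.366872 = 0.320533
  M+6: 0.8497×0.058564 = 0.049762
Scale to base peak (0.543348) = 100: 15.9 : 100.0 : 59.0 : 9.2

15.9 : 100.0 : 59.0 : 9.2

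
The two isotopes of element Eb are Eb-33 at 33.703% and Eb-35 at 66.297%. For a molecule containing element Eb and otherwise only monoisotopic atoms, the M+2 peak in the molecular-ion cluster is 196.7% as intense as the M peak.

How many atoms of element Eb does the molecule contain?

1

The M+2/M ratio from n Eb atoms is n · q/p = n · 0.66297/0.33703.
n = 1.967 × 0.33703/0.66297 = 1.00 ≈ 1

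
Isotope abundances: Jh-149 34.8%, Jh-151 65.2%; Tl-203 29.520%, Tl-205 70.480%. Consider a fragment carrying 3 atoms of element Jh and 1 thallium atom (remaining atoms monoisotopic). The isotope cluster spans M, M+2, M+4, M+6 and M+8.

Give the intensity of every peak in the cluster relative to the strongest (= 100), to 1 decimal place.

Element Jh pattern (n=3): 0.04214419 : 0.23687942 : 0.44380858 : 0.27716781
Thallium pattern (n=1): 0.2952 : 0.7048
Convolve the two distributions (both contribute in 2-u steps):
  M: 0.04214419×0.2952 = 0.012441
  M+2: 0.04214419×0.7048 + 0.23687942×0.2952 = 0.099630
  M+4: 0.23687942×0.7048 + 0.44380858×0.2952 = 0.297965
  M+6: 0.44380858×0.7048 + 0.27716781×0.2952 = 0.394616
  M+8: 0.27716781×0.7048 = 0.195348
Scale to base peak (0.394616) = 100: 3.2 : 25.2 : 75.5 : 100.0 : 49.5

3.2 : 25.2 : 75.5 : 100.0 : 49.5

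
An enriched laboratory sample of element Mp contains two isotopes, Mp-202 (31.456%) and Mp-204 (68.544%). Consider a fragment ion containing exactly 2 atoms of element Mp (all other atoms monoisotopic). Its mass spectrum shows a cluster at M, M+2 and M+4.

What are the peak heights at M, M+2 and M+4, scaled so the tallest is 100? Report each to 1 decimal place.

21.1 : 91.8 : 100.0

Expanding (0.31456 + 0.68544)^2:
P(M) = 0.31456^2 = 0.098948
P(M+2) = 2 × 0.31456^1 × 0.68544^1 = 0.431224
P(M+4) = 0.68544^2 = 0.469828
The M+4 peak is largest (0.469828); scaling to 100 gives 21.1 : 91.8 : 100.0.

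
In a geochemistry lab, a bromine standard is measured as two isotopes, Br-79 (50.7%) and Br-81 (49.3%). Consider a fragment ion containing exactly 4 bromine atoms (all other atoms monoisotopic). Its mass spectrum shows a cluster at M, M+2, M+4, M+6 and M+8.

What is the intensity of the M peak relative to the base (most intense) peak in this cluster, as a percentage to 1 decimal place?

17.6%

Binomial terms of (0.507 + 0.493)^4: M 0.0661, M+2 0.2570, M+4 0.3749, M+6 0.2430, M+8 0.0591 → M+4 is the base peak.
P(M+4) = C(4,2) × 0.507^2 × 0.493^2 = 6 × 0.257049 × 0.243049 = 0.374853 (base)
P(M) = C(4,0) × 0.507^4 × 0.493^0 = 1 × 0.06607419 × 1.0000 = 0.066074
Relative intensity = 0.066074 / 0.374853 × 100 = 17.6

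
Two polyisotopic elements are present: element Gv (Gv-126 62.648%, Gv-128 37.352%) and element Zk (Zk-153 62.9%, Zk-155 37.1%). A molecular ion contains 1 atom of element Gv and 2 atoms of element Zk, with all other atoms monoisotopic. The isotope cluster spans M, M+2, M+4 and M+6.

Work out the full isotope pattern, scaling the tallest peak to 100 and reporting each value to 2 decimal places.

Element Gv pattern (n=1): 0.62648 : 0.37352
Element Zk pattern (n=2): 0.395641 : 0.466718 : 0.137641
Convolve the two distributions (both contribute in 2-u steps):
  M: 0.62648×0.395641 = 0.247861
  M+2: 0.62648×0.466718 + 0.37352×0.395641 = 0.440169
  M+4: 0.62648×0.137641 + 0.37352×0.466718 = 0.260558
  M+6: 0.37352×0.137641 = 0.051412
Scale to base peak (0.440169) = 100: 56.31 : 100.00 : 59.19 : 11.68

56.31 : 100.00 : 59.19 : 11.68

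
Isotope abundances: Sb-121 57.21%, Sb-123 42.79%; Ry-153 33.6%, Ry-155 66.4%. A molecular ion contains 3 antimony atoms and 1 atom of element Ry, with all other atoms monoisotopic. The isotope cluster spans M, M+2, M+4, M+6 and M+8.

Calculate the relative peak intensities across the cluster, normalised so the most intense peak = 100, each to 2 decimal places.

16.36 : 69.04 : 100.00 : 61.10 : 13.53

Antimony pattern (n=3): 0.18724742 : 0.42015297 : 0.3142518 : 0.07834781
Element Ry pattern (n=1): 0.3360 : 0.6640
Convolve the two distributions (both contribute in 2-u steps):
  M: 0.18724742×0.3360 = 0.062915
  M+2: 0.18724742×0.6640 + 0.42015297×0.3360 = 0.265504
  M+4: 0.42015297×0.6640 + 0.3142518×0.3360 = 0.384570
  M+6: 0.3142518×0.6640 + 0.07834781×0.3360 = 0.234988
  M+8: 0.07834781×0.6640 = 0.052023
Scale to base peak (0.384570) = 100: 16.36 : 69.04 : 100.00 : 61.10 : 13.53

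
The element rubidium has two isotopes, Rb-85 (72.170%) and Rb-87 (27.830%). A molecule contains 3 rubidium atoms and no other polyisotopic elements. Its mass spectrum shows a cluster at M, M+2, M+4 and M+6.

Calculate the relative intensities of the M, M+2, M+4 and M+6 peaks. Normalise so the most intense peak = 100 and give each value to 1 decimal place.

86.4 : 100.0 : 38.6 : 5.0

Each Rb atom is independently Rb-85 (p = 0.72170) or Rb-87 (q = 0.27830); the cluster is the binomial expansion (p + q)^3.
P(M) = 0.72170^3 = 0.375898
P(M+2) = 3 × 0.72170^2 × 0.27830^1 = 0.434858
P(M+4) = 3 × 0.72170^1 × 0.27830^2 = 0.167689
P(M+6) = 0.27830^3 = 0.021555
The M+2 peak is largest (0.434858); scaling to 100 gives 86.4 : 100.0 : 38.6 : 5.0.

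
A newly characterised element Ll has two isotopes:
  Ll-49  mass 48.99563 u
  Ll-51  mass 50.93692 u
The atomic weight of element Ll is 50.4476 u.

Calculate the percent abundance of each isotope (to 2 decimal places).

Ll-49: 25.21%, Ll-51: 74.79%

Let x be the fractional abundance of Ll-49; then Ll-51 has abundance 1 − x.
48.99563·x + 50.93692·(1 − x) = 50.4476
(48.99563 − 50.93692)·x = 50.4476 − 50.93692
x = -0.48932 / -1.94129 = 0.25206 → 25.21% Ll-49, 74.79% Ll-51.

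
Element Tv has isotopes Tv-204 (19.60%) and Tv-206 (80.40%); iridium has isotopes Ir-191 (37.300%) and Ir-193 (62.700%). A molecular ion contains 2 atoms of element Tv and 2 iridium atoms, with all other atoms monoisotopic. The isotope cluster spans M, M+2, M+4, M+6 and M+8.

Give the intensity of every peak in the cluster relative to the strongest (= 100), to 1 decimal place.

1.3 : 14.5 : 59.2 : 100.0 : 59.6

Element Tv pattern (n=2): 0.038416 : 0.315168 : 0.646416
Iridium pattern (n=2): 0.139129 : 0.467742 : 0.393129
Convolve the two distributions (both contribute in 2-u steps):
  M: 0.038416×0.139129 = 0.005345
  M+2: 0.038416×0.467742 + 0.315168×0.139129 = 0.061818
  M+4: 0.038416×0.393129 + 0.315168×0.467742 + 0.646416×0.139129 = 0.252455
  M+6: 0.315168×0.393129 + 0.646416×0.467742 = 0.426258
  M+8: 0.646416×0.393129 = 0.254125
Scale to base peak (0.426258) = 100: 1.3 : 14.5 : 59.2 : 100.0 : 59.6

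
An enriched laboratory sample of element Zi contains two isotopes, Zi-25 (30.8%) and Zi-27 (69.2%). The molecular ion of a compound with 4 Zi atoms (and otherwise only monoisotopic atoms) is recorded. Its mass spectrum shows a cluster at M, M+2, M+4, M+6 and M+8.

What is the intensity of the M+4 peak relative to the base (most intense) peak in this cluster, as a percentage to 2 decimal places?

(0.308 + 0.692)^4 gives M 0.0090, M+2 0.0809, M+4 0.2726, M+6 0.4083, M+8 0.2293; the largest is M+6.
P(M+6) = C(4,3) × 0.308^1 × 0.692^3 = 4 × 0.3080 × 0.33137389 = 0.408253 (base)
P(M+4) = C(4,2) × 0.308^2 × 0.692^2 = 6 × 0.094864 × 0.478864 = 0.272562
Relative intensity = 0.272562 / 0.408253 × 100 = 66.76

66.76%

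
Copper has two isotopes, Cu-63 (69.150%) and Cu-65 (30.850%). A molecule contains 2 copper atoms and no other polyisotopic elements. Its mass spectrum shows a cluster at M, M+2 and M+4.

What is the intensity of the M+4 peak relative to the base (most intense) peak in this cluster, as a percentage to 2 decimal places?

(0.69150 + 0.30850)^2 gives M 0.4782, M+2 0.4267, M+4 0.0952; the largest is M.
P(M) = C(2,0) × 0.69150^2 × 0.30850^0 = 1 × 0.47817225 × 1.0000 = 0.478172 (base)
P(M+4) = C(2,2) × 0.69150^0 × 0.30850^2 = 1 × 1.0000 × 0.09517225 = 0.095172
Relative intensity = 0.095172 / 0.478172 × 100 = 19.90

19.90%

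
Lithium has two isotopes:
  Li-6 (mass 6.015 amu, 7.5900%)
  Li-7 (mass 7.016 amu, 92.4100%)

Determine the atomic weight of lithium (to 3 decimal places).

Weight each isotope mass by its fractional abundance: 0.075900 × 6.015 + 0.924100 × 7.016
= 0.4565 + 6.4835 = 6.9400 amu

6.940 amu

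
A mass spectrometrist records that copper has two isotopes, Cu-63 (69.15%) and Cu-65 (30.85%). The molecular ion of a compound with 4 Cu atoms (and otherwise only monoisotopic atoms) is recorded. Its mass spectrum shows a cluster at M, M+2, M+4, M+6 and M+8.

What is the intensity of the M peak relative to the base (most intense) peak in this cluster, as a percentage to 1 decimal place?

Term probabilities: M 0.2286, M+2 0.4080, M+4 0.2731, M+6 0.0812, M+8 0.0091. Base peak = M+2.
P(M+2) = C(4,1) × 0.6915^3 × 0.3085^1 = 4 × 0.33065611 × 0.3085 = 0.408030 (base)
P(M) = C(4,0) × 0.6915^4 × 0.3085^0 = 1 × 0.2286487 × 1.0000 = 0.228649
Relative intensity = 0.228649 / 0.408030 × 100 = 56.0

56.0%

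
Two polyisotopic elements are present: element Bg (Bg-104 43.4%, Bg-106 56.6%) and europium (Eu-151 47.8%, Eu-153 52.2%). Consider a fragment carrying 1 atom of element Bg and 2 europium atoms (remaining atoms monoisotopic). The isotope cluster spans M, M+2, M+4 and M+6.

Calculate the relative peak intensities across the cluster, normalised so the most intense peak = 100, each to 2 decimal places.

Element Bg pattern (n=1): 0.4340 : 0.5660
Europium pattern (n=2): 0.228484 : 0.499032 : 0.272484
Convolve the two distributions (both contribute in 2-u steps):
  M: 0.4340×0.228484 = 0.099162
  M+2: 0.4340×0.499032 + 0.5660×0.228484 = 0.345902
  M+4: 0.4340×0.272484 + 0.5660×0.499032 = 0.400710
  M+6: 0.5660×0.272484 = 0.154226
Scale to base peak (0.400710) = 100: 24.75 : 86.32 : 100.00 : 38.49

24.75 : 86.32 : 100.00 : 38.49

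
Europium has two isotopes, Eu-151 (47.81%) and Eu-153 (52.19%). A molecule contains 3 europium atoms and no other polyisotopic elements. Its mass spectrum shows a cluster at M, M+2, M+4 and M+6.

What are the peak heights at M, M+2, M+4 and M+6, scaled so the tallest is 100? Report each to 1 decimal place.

28.0 : 91.6 : 100.0 : 36.4

Each Eu atom is independently Eu-151 (p = 0.4781) or Eu-153 (q = 0.5219); the cluster is the binomial expansion (p + q)^3.
P(M) = 0.4781^3 = 0.109284
P(M+2) = 3 × 0.4781^2 × 0.5219^1 = 0.357887
P(M+4) = 3 × 0.4781^1 × 0.5219^2 = 0.390674
P(M+6) = 0.5219^3 = 0.142155
The M+4 peak is largest (0.390674); scaling to 100 gives 28.0 : 91.6 : 100.0 : 36.4.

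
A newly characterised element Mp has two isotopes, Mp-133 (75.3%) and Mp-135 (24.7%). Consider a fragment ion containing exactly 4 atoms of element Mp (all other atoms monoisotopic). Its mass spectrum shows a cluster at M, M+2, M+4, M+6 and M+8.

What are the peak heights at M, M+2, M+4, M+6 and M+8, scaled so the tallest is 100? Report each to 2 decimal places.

Each Mp atom is independently Mp-133 (p = 0.753) or Mp-135 (q = 0.247); the cluster is the binomial expansion (p + q)^4.
P(M) = 0.753^4 = 0.321499
P(M+2) = 4 × 0.753^3 × 0.247^1 = 0.421834
P(M+4) = 6 × 0.753^2 × 0.247^2 = 0.207556
P(M+6) = 4 × 0.753^1 × 0.247^3 = 0.045388
P(M+8) = 0.247^4 = 0.003722
The M+2 peak is largest (0.421834); scaling to 100 gives 76.21 : 100.00 : 49.20 : 10.76 : 0.88.

76.21 : 100.00 : 49.20 : 10.76 : 0.88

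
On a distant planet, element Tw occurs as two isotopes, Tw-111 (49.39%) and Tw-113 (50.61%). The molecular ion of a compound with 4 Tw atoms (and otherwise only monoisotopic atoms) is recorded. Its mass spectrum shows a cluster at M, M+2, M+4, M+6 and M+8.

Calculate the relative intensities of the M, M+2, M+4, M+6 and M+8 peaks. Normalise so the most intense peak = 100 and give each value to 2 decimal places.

15.87 : 65.06 : 100.00 : 68.31 : 17.50

Each Tw atom is independently Tw-111 (p = 0.4939) or Tw-113 (q = 0.5061); the cluster is the binomial expansion (p + q)^4.
P(M) = 0.4939^4 = 0.059505
P(M+2) = 4 × 0.4939^3 × 0.5061^1 = 0.243901
P(M+4) = 6 × 0.4939^2 × 0.5061^2 = 0.374888
P(M+6) = 4 × 0.4939^1 × 0.5061^3 = 0.256099
P(M+8) = 0.5061^4 = 0.065606
The M+4 peak is largest (0.374888); scaling to 100 gives 15.87 : 65.06 : 100.00 : 68.31 : 17.50.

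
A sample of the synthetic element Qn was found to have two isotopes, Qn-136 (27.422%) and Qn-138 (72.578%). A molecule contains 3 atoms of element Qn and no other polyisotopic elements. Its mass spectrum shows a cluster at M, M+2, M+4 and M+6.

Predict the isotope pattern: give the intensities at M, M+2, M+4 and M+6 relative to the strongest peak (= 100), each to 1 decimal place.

4.8 : 37.8 : 100.0 : 88.2

Each Qn atom is independently Qn-136 (p = 0.27422) or Qn-138 (q = 0.72578); the cluster is the binomial expansion (p + q)^3.
P(M) = 0.27422^3 = 0.020620
P(M+2) = 3 × 0.27422^2 × 0.72578^1 = 0.163729
P(M+4) = 3 × 0.27422^1 × 0.72578^2 = 0.433342
P(M+6) = 0.72578^3 = 0.382309
The M+4 peak is largest (0.433342); scaling to 100 gives 4.8 : 37.8 : 100.0 : 88.2.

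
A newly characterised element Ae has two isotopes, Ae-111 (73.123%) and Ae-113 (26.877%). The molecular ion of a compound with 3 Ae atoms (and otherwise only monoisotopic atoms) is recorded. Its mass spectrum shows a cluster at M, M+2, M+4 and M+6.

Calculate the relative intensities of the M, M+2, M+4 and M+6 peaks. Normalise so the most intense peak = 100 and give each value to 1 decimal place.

90.7 : 100.0 : 36.8 : 4.5

Expanding (0.73123 + 0.26877)^3:
P(M) = 0.73123^3 = 0.390987
P(M+2) = 3 × 0.73123^2 × 0.26877^1 = 0.431132
P(M+4) = 3 × 0.73123^1 × 0.26877^2 = 0.158466
P(M+6) = 0.26877^3 = 0.019415
The M+2 peak is largest (0.431132); scaling to 100 gives 90.7 : 100.0 : 36.8 : 4.5.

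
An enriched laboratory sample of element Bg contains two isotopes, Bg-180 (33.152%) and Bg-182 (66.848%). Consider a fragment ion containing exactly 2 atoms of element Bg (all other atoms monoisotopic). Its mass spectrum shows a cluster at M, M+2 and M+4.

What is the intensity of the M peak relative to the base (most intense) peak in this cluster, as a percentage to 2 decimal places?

24.59%

Binomial terms of (0.33152 + 0.66848)^2: M 0.1099, M+2 0.4432, M+4 0.4469 → M+4 is the base peak.
P(M+4) = C(2,2) × 0.33152^0 × 0.66848^2 = 1 × 1.0000 × 0.44686551 = 0.446866 (base)
P(M) = C(2,0) × 0.33152^2 × 0.66848^0 = 1 × 0.10990551 × 1.0000 = 0.109906
Relative intensity = 0.109906 / 0.446866 × 100 = 24.59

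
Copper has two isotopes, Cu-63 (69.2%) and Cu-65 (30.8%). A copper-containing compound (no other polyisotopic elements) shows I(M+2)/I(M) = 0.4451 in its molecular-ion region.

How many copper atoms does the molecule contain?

1

With n Cu atoms, P(M+2)/P(M) = C(n,1)·p^(n−1)q / p^n = n·q/p = n · 0.308/0.692.
n = 0.4451 × 0.692/0.308 = 1.00 ≈ 1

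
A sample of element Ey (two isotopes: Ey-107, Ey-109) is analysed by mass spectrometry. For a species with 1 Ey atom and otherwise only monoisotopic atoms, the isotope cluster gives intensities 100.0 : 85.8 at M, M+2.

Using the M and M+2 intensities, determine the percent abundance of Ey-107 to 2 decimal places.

Let p = fractional abundance of Ey-107. I(M+2)/I(M) = [C(1,1)·p^0·(1−p)] / p^1 = 1·(1−p)/p = 85.8/100.0 = 0.8580
(1−p)/p = 0.8580/1 = 0.8580  ⇒  p = 1/(1 + 0.8580) = 0.5382
Ey-107: 53.82%, Ey-109: 46.18%.

53.82%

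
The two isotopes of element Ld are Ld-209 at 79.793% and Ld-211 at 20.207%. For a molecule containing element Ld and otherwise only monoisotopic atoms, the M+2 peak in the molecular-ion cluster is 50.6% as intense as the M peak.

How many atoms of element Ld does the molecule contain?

2

With n Ld atoms, P(M+2)/P(M) = C(n,1)·p^(n−1)q / p^n = n·q/p = n · 0.20207/0.79793.
n = 0.506 × 0.79793/0.20207 = 2.00 ≈ 2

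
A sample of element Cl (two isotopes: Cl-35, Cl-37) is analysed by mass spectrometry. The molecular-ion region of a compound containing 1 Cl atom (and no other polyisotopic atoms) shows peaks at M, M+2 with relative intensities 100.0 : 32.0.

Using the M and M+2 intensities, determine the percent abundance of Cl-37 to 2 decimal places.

Write p for the Cl-35 fraction. I(M+2)/I(M) = [C(1,1)·p^0·(1−p)] / p^1 = 1·(1−p)/p = 32.0/100.0 = 0.3200
(1−p)/p = 0.3200/1 = 0.3200  ⇒  p = 1/(1 + 0.3200) = 0.7576
Cl-35: 75.76%, Cl-37: 24.24%.

24.24%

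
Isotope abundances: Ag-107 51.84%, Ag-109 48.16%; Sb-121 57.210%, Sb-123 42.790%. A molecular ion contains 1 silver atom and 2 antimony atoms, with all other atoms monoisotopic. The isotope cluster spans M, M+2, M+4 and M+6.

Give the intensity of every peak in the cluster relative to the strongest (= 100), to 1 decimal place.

41.2 : 100.0 : 80.4 : 21.4

Silver pattern (n=1): 0.5184 : 0.4816
Antimony pattern (n=2): 0.32729841 : 0.48960318 : 0.18309841
Convolve the two distributions (both contribute in 2-u steps):
  M: 0.5184×0.32729841 = 0.169671
  M+2: 0.5184×0.48960318 + 0.4816×0.32729841 = 0.411437
  M+4: 0.5184×0.18309841 + 0.4816×0.48960318 = 0.330711
  M+6: 0.4816×0.18309841 = 0.088180
Scale to base peak (0.411437) = 100: 41.2 : 100.0 : 80.4 : 21.4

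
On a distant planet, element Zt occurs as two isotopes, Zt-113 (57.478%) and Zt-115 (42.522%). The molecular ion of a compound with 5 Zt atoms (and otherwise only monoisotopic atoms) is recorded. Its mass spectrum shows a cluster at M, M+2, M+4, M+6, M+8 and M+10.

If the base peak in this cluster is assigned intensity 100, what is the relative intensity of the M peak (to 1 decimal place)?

18.3

Binomial terms of (0.57478 + 0.42522)^5: M 0.0627, M+2 0.2321, M+4 0.3433, M+6 0.2540, M+8 0.0940, M+10 0.0139 → M+4 is the base peak.
P(M+4) = C(5,2) × 0.57478^3 × 0.42522^2 = 10 × 0.18989125 × 0.18081205 = 0.343346 (base)
P(M) = C(5,0) × 0.57478^5 × 0.42522^0 = 1 × 0.06273476 × 1.0000 = 0.062735
Relative intensity = 0.062735 / 0.343346 × 100 = 18.3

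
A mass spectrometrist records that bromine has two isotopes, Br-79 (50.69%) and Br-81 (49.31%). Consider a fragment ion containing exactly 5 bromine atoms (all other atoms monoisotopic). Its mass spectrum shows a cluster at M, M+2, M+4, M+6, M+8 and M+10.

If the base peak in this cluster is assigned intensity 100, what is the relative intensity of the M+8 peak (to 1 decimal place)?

47.3

(0.5069 + 0.4931)^5 gives M 0.0335, M+2 0.1628, M+4 0.3167, M+6 0.3081, M+8 0.1498, M+10 0.0292; the largest is M+4.
P(M+4) = C(5,2) × 0.5069^3 × 0.4931^2 = 10 × 0.13024674 × 0.24314761 = 0.316692 (base)
P(M+8) = C(5,4) × 0.5069^1 × 0.4931^4 = 5 × 0.5069 × 0.05912076 = 0.149842
Relative intensity = 0.149842 / 0.316692 × 100 = 47.3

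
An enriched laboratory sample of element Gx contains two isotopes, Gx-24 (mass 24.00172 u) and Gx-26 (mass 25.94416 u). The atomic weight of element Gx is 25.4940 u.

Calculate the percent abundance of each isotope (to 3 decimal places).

Gx-24: 23.175%, Gx-26: 76.825%

With x = fraction of Gx-24 (so Gx-26 is 1 − x):
24.00172·x + 25.94416·(1 − x) = 25.4940
(24.00172 − 25.94416)·x = 25.4940 − 25.94416
x = -0.45016 / -1.94244 = 0.23175 → 23.175% Gx-24, 76.825% Gx-26.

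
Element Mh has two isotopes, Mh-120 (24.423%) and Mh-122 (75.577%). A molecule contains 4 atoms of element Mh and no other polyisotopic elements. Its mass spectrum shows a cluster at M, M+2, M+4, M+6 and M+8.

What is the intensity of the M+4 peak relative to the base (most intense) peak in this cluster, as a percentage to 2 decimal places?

48.47%

Binomial terms of (0.24423 + 0.75577)^4: M 0.0036, M+2 0.0440, M+4 0.2044, M+6 0.4217, M+8 0.3263 → M+6 is the base peak.
P(M+6) = C(4,3) × 0.24423^1 × 0.75577^3 = 4 × 0.24423 × 0.43168698 = 0.421724 (base)
P(M+4) = C(4,2) × 0.24423^2 × 0.75577^2 = 6 × 0.05964829 × 0.57118829 = 0.204422
Relative intensity = 0.204422 / 0.421724 × 100 = 48.47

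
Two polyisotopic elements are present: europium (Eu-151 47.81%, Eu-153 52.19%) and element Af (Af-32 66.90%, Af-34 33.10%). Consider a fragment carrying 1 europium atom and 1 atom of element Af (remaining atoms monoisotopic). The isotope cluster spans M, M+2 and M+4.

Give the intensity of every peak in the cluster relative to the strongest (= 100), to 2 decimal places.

63.04 : 100.00 : 34.05

Europium pattern (n=1): 0.4781 : 0.5219
Element Af pattern (n=1): 0.6690 : 0.3310
Convolve the two distributions (both contribute in 2-u steps):
  M: 0.4781×0.6690 = 0.319849
  M+2: 0.4781×0.3310 + 0.5219×0.6690 = 0.507402
  M+4: 0.5219×0.3310 = 0.172749
Scale to base peak (0.507402) = 100: 63.04 : 100.00 : 34.05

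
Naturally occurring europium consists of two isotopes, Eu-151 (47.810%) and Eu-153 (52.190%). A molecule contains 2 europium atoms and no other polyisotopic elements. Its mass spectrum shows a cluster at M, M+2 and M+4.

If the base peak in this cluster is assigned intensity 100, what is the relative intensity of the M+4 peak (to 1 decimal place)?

(0.47810 + 0.52190)^2 gives M 0.2286, M+2 0.4990, M+4 0.2724; the largest is M+2.
P(M+2) = C(2,1) × 0.47810^1 × 0.52190^1 = 2 × 0.4781 × 0.5219 = 0.499041 (base)
P(M+4) = C(2,2) × 0.47810^0 × 0.52190^2 = 1 × 1.0000 × 0.27237961 = 0.272380
Relative intensity = 0.272380 / 0.499041 × 100 = 54.6

54.6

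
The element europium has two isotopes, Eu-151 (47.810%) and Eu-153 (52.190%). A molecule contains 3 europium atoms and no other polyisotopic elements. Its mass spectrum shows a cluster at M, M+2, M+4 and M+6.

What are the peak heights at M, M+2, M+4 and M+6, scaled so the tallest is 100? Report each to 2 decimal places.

Expanding (0.47810 + 0.52190)^3:
P(M) = 0.47810^3 = 0.109284
P(M+2) = 3 × 0.47810^2 × 0.52190^1 = 0.357887
P(M+4) = 3 × 0.47810^1 × 0.52190^2 = 0.390674
P(M+6) = 0.52190^3 = 0.142155
The M+4 peak is largest (0.390674); scaling to 100 gives 27.97 : 91.61 : 100.00 : 36.39.

27.97 : 91.61 : 100.00 : 36.39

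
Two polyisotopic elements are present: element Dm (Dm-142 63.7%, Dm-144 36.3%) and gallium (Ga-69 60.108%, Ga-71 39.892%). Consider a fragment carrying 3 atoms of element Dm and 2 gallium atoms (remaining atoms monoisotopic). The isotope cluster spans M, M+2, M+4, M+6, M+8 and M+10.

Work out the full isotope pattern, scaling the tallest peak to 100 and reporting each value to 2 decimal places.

Element Dm pattern (n=3): 0.25847485 : 0.44188244 : 0.25181056 : 0.04783215
Gallium pattern (n=2): 0.36129717 : 0.47956567 : 0.15913717
Convolve the two distributions (both contribute in 2-u steps):
  M: 0.25847485×0.36129717 = 0.093386
  M+2: 0.25847485×0.47956567 + 0.44188244×0.36129717 = 0.283607
  M+4: 0.25847485×0.15913717 + 0.44188244×0.47956567 + 0.25181056×0.36129717 = 0.344023
  M+6: 0.44188244×0.15913717 + 0.25181056×0.47956567 + 0.04783215×0.36129717 = 0.208361
  M+8: 0.25181056×0.15913717 + 0.04783215×0.47956567 = 0.063011
  M+10: 0.04783215×0.15913717 = 0.007612
Scale to base peak (0.344023) = 100: 27.15 : 82.44 : 100.00 : 60.57 : 18.32 : 2.21

27.15 : 82.44 : 100.00 : 60.57 : 18.32 : 2.21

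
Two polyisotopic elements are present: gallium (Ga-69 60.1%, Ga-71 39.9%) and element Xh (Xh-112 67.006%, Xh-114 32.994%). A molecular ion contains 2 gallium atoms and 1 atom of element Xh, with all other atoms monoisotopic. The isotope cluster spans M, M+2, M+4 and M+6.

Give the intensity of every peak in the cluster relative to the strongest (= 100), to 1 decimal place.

54.9 : 100.0 : 60.1 : 11.9

Gallium pattern (n=2): 0.361201 : 0.479598 : 0.159201
Element Xh pattern (n=1): 0.67006 : 0.32994
Convolve the two distributions (both contribute in 2-u steps):
  M: 0.361201×0.67006 = 0.242026
  M+2: 0.361201×0.32994 + 0.479598×0.67006 = 0.440534
  M+4: 0.479598×0.32994 + 0.159201×0.67006 = 0.264913
  M+6: 0.159201×0.32994 = 0.052527
Scale to base peak (0.440534) = 100: 54.9 : 100.0 : 60.1 : 11.9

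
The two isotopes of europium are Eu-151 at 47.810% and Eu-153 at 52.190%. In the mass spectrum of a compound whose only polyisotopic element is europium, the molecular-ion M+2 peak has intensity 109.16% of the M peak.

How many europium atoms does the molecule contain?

For n independent Eu atoms, I(M+2)/I(M) = n · (abundance Eu-153) / (abundance Eu-151) = n · 0.52190/0.47810.
n = 1.0916 × 0.47810/0.52190 = 1.00 ≈ 1

1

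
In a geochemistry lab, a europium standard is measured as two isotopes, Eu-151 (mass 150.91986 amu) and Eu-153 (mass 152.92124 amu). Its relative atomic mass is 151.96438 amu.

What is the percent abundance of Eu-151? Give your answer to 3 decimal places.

47.810%

Writing the weighted mean with unknown fraction x of Eu-151:
150.91986·x + 152.92124·(1 − x) = 151.96438
(150.91986 − 152.92124)·x = 151.96438 − 152.92124
x = -0.95686 / -2.00138 = 0.47810 → 47.810% Eu-151, 52.190% Eu-153.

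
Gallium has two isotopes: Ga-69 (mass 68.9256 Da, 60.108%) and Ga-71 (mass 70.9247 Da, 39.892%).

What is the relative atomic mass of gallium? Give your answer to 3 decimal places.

Average mass = Σ (abundance × isotope mass) = 0.60108 × 68.9256 + 0.39892 × 70.9247
= 41.42980 + 28.29328 = 69.72308 Da

69.723 Da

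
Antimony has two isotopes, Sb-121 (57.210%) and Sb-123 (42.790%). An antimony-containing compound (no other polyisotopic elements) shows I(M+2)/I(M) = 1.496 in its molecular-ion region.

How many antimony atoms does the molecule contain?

For n independent Sb atoms, I(M+2)/I(M) = n · (abundance Sb-123) / (abundance Sb-121) = n · 0.42790/0.57210.
n = 1.496 × 0.57210/0.42790 = 2.00 ≈ 2

2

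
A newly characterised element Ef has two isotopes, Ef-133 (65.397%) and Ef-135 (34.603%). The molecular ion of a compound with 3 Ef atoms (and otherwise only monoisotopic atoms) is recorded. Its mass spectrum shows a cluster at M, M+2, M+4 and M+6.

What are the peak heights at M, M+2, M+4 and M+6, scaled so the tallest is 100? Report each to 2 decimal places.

63.00 : 100.00 : 52.91 : 9.33

The 3 Ef atoms are independent, so intensities follow the terms of (0.65397 + 0.34603)^3.
P(M) = 0.65397^3 = 0.279688
P(M+2) = 3 × 0.65397^2 × 0.34603^1 = 0.443967
P(M+4) = 3 × 0.65397^1 × 0.34603^2 = 0.234913
P(M+6) = 0.34603^3 = 0.041433
The M+2 peak is largest (0.443967); scaling to 100 gives 63.00 : 100.00 : 52.91 : 9.33.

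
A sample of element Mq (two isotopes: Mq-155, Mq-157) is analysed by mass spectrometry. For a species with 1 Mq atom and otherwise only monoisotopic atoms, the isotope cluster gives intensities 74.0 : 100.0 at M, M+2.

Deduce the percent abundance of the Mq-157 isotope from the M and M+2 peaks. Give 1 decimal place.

57.5%

Let p = fractional abundance of Mq-155. I(M+2)/I(M) = [C(1,1)·p^0·(1−p)] / p^1 = 1·(1−p)/p = 100.0/74.0 = 1.3514
(1−p)/p = 1.3514/1 = 1.3514  ⇒  p = 1/(1 + 1.3514) = 0.4253
Mq-155: 42.5%, Mq-157: 57.5%.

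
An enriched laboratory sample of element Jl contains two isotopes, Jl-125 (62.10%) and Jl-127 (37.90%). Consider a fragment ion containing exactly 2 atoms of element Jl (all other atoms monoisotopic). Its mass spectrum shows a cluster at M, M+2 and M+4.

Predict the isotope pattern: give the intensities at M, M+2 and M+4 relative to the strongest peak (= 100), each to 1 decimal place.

81.9 : 100.0 : 30.5

Expanding (0.6210 + 0.3790)^2:
P(M) = 0.6210^2 = 0.385641
P(M+2) = 2 × 0.6210^1 × 0.3790^1 = 0.470718
P(M+4) = 0.3790^2 = 0.143641
The M+2 peak is largest (0.470718); scaling to 100 gives 81.9 : 100.0 : 30.5.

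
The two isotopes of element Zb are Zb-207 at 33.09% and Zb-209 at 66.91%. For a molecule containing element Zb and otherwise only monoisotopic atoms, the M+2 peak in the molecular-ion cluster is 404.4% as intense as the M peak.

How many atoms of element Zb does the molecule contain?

With n Zb atoms, P(M+2)/P(M) = C(n,1)·p^(n−1)q / p^n = n·q/p = n · 0.6691/0.3309.
n = 4.044 × 0.3309/0.6691 = 2.00 ≈ 2

2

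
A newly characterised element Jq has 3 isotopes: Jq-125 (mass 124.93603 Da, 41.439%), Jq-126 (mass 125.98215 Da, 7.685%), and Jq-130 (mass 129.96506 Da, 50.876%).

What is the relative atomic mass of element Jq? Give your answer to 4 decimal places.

127.5750 Da

Average mass = Σ (abundance × isotope mass) = 0.41439 × 124.93603 + 0.07685 × 125.98215 + 0.50876 × 129.96506
= 51.772241 + 9.681728 + 66.121024 = 127.574993 Da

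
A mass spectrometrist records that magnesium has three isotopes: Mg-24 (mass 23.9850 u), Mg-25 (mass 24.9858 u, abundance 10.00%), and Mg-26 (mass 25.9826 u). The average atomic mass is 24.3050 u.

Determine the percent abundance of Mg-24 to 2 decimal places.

Let x and y be the fractions of Mg-24 and Mg-26. Then x + y = 1 − 0.1000 = 0.9000 and 23.9850x + 25.9826y = 24.3050 − 0.1000×24.9858 = 21.80642.
Substituting: 23.9850x + 25.9826(0.9000 − x) = 21.80642
(23.9850 − 25.9826)x = -1.57792  ⇒  x = 0.78991, y = 0.11009
Mg-24: 78.99%, Mg-26: 11.01%.

78.99%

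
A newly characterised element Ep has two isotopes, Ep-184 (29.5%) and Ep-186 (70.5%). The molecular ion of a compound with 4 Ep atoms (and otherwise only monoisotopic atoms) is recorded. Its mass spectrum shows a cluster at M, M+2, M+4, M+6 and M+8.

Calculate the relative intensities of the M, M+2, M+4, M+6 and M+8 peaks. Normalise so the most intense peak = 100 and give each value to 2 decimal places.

1.83 : 17.51 : 62.77 : 100.00 : 59.75

Expanding (0.295 + 0.705)^4:
P(M) = 0.295^4 = 0.007573
P(M+2) = 4 × 0.295^3 × 0.705^1 = 0.072396
P(M+4) = 6 × 0.295^2 × 0.705^2 = 0.259522
P(M+6) = 4 × 0.295^1 × 0.705^3 = 0.413475
P(M+8) = 0.705^4 = 0.247034
The M+6 peak is largest (0.413475); scaling to 100 gives 1.83 : 17.51 : 62.77 : 100.00 : 59.75.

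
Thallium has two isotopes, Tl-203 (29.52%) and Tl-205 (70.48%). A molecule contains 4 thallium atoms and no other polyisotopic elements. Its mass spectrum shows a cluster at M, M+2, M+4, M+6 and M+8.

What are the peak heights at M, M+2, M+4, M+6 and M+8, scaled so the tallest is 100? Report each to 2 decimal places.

1.84 : 17.54 : 62.83 : 100.00 : 59.69

The 4 Tl atoms are independent, so intensities follow the terms of (0.2952 + 0.7048)^4.
P(M) = 0.2952^4 = 0.007594
P(M+2) = 4 × 0.2952^3 × 0.7048^1 = 0.072523
P(M+4) = 6 × 0.2952^2 × 0.7048^2 = 0.259726
P(M+6) = 4 × 0.2952^1 × 0.7048^3 = 0.413403
P(M+8) = 0.7048^4 = 0.246754
The M+6 peak is largest (0.413403); scaling to 100 gives 1.84 : 17.54 : 62.83 : 100.00 : 59.69.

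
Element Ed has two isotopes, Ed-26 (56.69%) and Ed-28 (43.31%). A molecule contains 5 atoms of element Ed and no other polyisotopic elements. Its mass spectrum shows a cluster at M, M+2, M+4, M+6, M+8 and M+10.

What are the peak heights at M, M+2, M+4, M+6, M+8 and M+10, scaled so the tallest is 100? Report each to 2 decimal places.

The 5 Ed atoms are independent, so intensities follow the terms of (0.5669 + 0.4331)^5.
P(M) = 0.5669^5 = 0.058551
P(M+2) = 5 × 0.5669^4 × 0.4331^1 = 0.223658
P(M+4) = 10 × 0.5669^3 × 0.4331^2 = 0.341740
P(M+6) = 10 × 0.5669^2 × 0.4331^3 = 0.261082
P(M+8) = 5 × 0.5669^1 × 0.4331^4 = 0.099731
P(M+10) = 0.4331^5 = 0.015238
The M+4 peak is largest (0.341740); scaling to 100 gives 17.13 : 65.45 : 100.00 : 76.40 : 29.18 : 4.46.

17.13 : 65.45 : 100.00 : 76.40 : 29.18 : 4.46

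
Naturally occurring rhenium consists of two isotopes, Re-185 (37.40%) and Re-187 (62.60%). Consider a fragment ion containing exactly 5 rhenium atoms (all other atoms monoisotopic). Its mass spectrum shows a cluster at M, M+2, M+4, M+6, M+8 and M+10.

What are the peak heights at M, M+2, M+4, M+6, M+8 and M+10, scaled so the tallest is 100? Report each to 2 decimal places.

Expanding (0.3740 + 0.6260)^5:
P(M) = 0.3740^5 = 0.007317
P(M+2) = 5 × 0.3740^4 × 0.6260^1 = 0.061239
P(M+4) = 10 × 0.3740^3 × 0.6260^2 = 0.205005
P(M+6) = 10 × 0.3740^2 × 0.6260^3 = 0.343136
P(M+8) = 5 × 0.3740^1 × 0.6260^4 = 0.287170
P(M+10) = 0.6260^5 = 0.096133
The M+6 peak is largest (0.343136); scaling to 100 gives 2.13 : 17.85 : 59.74 : 100.00 : 83.69 : 28.02.

2.13 : 17.85 : 59.74 : 100.00 : 83.69 : 28.02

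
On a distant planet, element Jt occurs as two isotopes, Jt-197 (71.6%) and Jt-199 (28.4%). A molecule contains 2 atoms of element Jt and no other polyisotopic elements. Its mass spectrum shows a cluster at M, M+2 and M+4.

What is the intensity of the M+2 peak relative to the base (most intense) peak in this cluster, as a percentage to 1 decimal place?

79.3%

Term probabilities: M 0.5127, M+2 0.4067, M+4 0.0807. Base peak = M.
P(M) = C(2,0) × 0.716^2 × 0.284^0 = 1 × 0.512656 × 1.0000 = 0.512656 (base)
P(M+2) = C(2,1) × 0.716^1 × 0.284^1 = 2 × 0.7160 × 0.2840 = 0.406688
Relative intensity = 0.406688 / 0.512656 × 100 = 79.3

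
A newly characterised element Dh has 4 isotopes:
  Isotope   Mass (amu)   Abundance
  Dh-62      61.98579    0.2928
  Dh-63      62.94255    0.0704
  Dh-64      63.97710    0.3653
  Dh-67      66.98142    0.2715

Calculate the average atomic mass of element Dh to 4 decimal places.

The abundance-weighted mean is 0.2928 × 61.98579 + 0.0704 × 62.94255 + 0.3653 × 63.97710 + 0.2715 × 66.98142
= 18.149439 + 4.431156 + 23.370835 + 18.185456 = 64.136886 amu

64.1369 amu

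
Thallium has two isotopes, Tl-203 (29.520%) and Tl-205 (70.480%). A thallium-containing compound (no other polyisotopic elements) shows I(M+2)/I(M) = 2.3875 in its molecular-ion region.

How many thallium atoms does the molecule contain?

The M+2/M ratio from n Tl atoms is n · q/p = n · 0.70480/0.29520.
n = 2.3875 × 0.29520/0.70480 = 1.00 ≈ 1

1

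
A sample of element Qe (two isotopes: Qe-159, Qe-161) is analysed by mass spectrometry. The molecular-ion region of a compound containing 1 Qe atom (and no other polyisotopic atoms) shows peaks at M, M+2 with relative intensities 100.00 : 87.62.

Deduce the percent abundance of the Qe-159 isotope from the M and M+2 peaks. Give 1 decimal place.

53.3%

If p is the fraction of Qe that is Qe-159, then I(M+2)/I(M) = [C(1,1)·p^0·(1−p)] / p^1 = 1·(1−p)/p = 87.62/100.00 = 0.8762
(1−p)/p = 0.8762/1 = 0.8762  ⇒  p = 1/(1 + 0.8762) = 0.5330
Qe-159: 53.3%, Qe-161: 46.7%.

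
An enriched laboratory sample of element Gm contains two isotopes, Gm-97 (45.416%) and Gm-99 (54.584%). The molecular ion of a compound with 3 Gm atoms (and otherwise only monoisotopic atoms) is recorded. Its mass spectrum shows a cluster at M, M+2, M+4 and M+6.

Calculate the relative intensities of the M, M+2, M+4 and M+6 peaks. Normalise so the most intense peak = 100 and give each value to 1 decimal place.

23.1 : 83.2 : 100.0 : 40.1

The 3 Gm atoms are independent, so intensities follow the terms of (0.45416 + 0.54584)^3.
P(M) = 0.45416^3 = 0.093676
P(M+2) = 3 × 0.45416^2 × 0.54584^1 = 0.337757
P(M+4) = 3 × 0.45416^1 × 0.54584^2 = 0.405939
P(M+6) = 0.54584^3 = 0.162628
The M+4 peak is largest (0.405939); scaling to 100 gives 23.1 : 83.2 : 100.0 : 40.1.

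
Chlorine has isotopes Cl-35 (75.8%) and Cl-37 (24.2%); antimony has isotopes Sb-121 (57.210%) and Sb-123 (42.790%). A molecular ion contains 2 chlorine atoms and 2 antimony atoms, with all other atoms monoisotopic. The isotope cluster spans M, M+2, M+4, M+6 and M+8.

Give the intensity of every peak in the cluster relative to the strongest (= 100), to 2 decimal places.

46.85 : 100.00 : 75.74 : 23.88 : 2.67

Chlorine pattern (n=2): 0.574564 : 0.366872 : 0.058564
Antimony pattern (n=2): 0.32729841 : 0.48960318 : 0.18309841
Convolve the two distributions (both contribute in 2-u steps):
  M: 0.574564×0.32729841 = 0.188054
  M+2: 0.574564×0.48960318 + 0.366872×0.32729841 = 0.401385
  M+4: 0.574564×0.18309841 + 0.366872×0.48960318 + 0.058564×0.32729841 = 0.303991
  M+6: 0.366872×0.18309841 + 0.058564×0.48960318 = 0.095847
  M+8: 0.058564×0.18309841 = 0.010723
Scale to base peak (0.401385) = 100: 46.85 : 100.00 : 75.74 : 23.88 : 2.67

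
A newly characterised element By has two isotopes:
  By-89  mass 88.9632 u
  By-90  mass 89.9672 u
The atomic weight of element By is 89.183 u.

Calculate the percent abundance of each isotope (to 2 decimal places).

By-89: 78.11%, By-90: 21.89%

Writing the weighted mean with unknown fraction x of By-89:
88.9632·x + 89.9672·(1 − x) = 89.183
(88.9632 − 89.9672)·x = 89.183 − 89.9672
x = -0.7842 / -1.0040 = 0.78108 → 78.11% By-89, 21.89% By-90.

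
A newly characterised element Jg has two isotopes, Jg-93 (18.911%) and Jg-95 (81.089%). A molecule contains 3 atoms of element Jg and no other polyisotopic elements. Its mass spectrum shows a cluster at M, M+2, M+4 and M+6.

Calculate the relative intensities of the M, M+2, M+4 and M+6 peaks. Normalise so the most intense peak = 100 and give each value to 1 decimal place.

1.3 : 16.3 : 70.0 : 100.0

Each Jg atom is independently Jg-93 (p = 0.18911) or Jg-95 (q = 0.81089); the cluster is the binomial expansion (p + q)^3.
P(M) = 0.18911^3 = 0.006763
P(M+2) = 3 × 0.18911^2 × 0.81089^1 = 0.086999
P(M+4) = 3 × 0.18911^1 × 0.81089^2 = 0.373044
P(M+6) = 0.81089^3 = 0.533195
The M+6 peak is largest (0.533195); scaling to 100 gives 1.3 : 16.3 : 70.0 : 100.0.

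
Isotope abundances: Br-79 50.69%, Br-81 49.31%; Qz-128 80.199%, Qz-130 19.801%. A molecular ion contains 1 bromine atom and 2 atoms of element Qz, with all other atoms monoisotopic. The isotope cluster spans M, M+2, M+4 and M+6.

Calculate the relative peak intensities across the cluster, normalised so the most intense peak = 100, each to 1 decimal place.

68.2 : 100.0 : 36.9 : 4.0

Bromine pattern (n=1): 0.5069 : 0.4931
Element Qz pattern (n=2): 0.64318796 : 0.31760408 : 0.03920796
Convolve the two distributions (both contribute in 2-u steps):
  M: 0.5069×0.64318796 = 0.326032
  M+2: 0.5069×0.31760408 + 0.4931×0.64318796 = 0.478149
  M+4: 0.5069×0.03920796 + 0.4931×0.31760408 = 0.176485
  M+6: 0.4931×0.03920796 = 0.019333
Scale to base peak (0.478149) = 100: 68.2 : 100.0 : 36.9 : 4.0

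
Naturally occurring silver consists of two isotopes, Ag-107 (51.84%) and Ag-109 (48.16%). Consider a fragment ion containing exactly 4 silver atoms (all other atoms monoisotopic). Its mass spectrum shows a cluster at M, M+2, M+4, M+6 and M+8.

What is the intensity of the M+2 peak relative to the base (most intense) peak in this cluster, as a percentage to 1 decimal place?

(0.5184 + 0.4816)^4 gives M 0.0722, M+2 0.2684, M+4 0.3740, M+6 0.2316, M+8 0.0538; the largest is M+4.
P(M+4) = C(4,2) × 0.5184^2 × 0.4816^2 = 6 × 0.26873856 × 0.23193856 = 0.373985 (base)
P(M+2) = C(4,1) × 0.5184^3 × 0.4816^1 = 4 × 0.13931407 × 0.4816 = 0.268375
Relative intensity = 0.268375 / 0.373985 × 100 = 71.8

71.8%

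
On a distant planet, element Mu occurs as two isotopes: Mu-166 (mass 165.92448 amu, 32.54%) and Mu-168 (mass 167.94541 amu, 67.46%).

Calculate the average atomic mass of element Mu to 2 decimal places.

167.29 amu

The abundance-weighted mean is 0.3254 × 165.92448 + 0.6746 × 167.94541
= 53.991826 + 113.295974 = 167.287800 amu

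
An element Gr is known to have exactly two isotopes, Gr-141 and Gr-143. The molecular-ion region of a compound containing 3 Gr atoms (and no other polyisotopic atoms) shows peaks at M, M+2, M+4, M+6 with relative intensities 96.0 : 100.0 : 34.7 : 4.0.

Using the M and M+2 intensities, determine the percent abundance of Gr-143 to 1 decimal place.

If p is the fraction of Gr that is Gr-141, then I(M+2)/I(M) = [C(3,1)·p^2·(1−p)] / p^3 = 3·(1−p)/p = 100.0/96.0 = 1.0417
(1−p)/p = 1.0417/3 = 0.3472  ⇒  p = 1/(1 + 0.3472) = 0.7423
Gr-141: 74.2%, Gr-143: 25.8%.

25.8%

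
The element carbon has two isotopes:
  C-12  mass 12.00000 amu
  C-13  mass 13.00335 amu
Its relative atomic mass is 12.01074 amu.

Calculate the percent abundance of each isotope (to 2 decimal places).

C-12: 98.93%, C-13: 1.07%

Writing the weighted mean with unknown fraction x of C-12:
12.00000·x + 13.00335·(1 − x) = 12.01074
(12.00000 − 13.00335)·x = 12.01074 − 13.00335
x = -0.99261 / -1.00335 = 0.98930 → 98.93% C-12, 1.07% C-13.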